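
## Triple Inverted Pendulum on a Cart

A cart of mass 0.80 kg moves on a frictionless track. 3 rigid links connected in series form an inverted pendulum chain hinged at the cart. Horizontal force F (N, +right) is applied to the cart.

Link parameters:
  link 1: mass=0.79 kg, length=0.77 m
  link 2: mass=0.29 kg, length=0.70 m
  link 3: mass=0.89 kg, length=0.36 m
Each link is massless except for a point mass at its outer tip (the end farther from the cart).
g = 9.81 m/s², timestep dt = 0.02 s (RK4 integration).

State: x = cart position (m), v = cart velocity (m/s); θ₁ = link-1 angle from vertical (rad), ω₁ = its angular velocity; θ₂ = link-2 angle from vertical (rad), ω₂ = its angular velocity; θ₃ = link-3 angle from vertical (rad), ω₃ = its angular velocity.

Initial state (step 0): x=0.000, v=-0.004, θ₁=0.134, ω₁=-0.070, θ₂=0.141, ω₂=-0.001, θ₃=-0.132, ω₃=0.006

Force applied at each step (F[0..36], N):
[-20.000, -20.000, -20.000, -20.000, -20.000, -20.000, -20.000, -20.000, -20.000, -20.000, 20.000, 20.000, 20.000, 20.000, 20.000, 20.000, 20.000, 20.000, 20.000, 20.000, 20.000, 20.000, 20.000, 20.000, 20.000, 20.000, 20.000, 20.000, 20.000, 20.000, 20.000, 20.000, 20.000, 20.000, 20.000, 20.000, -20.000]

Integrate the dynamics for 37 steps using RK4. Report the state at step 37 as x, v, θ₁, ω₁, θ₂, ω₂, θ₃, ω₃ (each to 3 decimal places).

apply F[0]=-20.000 → step 1: x=-0.005, v=-0.540, θ₁=0.140, ω₁=0.652, θ₂=0.142, ω₂=0.113, θ₃=-0.135, ω₃=-0.293
apply F[1]=-20.000 → step 2: x=-0.022, v=-1.071, θ₁=0.160, ω₁=1.374, θ₂=0.145, ω₂=0.203, θ₃=-0.143, ω₃=-0.541
apply F[2]=-20.000 → step 3: x=-0.048, v=-1.591, θ₁=0.195, ω₁=2.085, θ₂=0.150, ω₂=0.249, θ₃=-0.156, ω₃=-0.678
apply F[3]=-20.000 → step 4: x=-0.085, v=-2.087, θ₁=0.243, ω₁=2.767, θ₂=0.155, ω₂=0.240, θ₃=-0.169, ω₃=-0.650
apply F[4]=-20.000 → step 5: x=-0.131, v=-2.540, θ₁=0.305, ω₁=3.389, θ₂=0.159, ω₂=0.186, θ₃=-0.180, ω₃=-0.426
apply F[5]=-20.000 → step 6: x=-0.186, v=-2.936, θ₁=0.378, ω₁=3.921, θ₂=0.162, ω₂=0.116, θ₃=-0.185, ω₃=-0.010
apply F[6]=-20.000 → step 7: x=-0.248, v=-3.264, θ₁=0.461, ω₁=4.341, θ₂=0.164, ω₂=0.067, θ₃=-0.180, ω₃=0.548
apply F[7]=-20.000 → step 8: x=-0.316, v=-3.522, θ₁=0.551, ω₁=4.649, θ₂=0.165, ω₂=0.075, θ₃=-0.163, ω₃=1.180
apply F[8]=-20.000 → step 9: x=-0.389, v=-3.720, θ₁=0.646, ω₁=4.858, θ₂=0.168, ω₂=0.161, θ₃=-0.133, ω₃=1.815
apply F[9]=-20.000 → step 10: x=-0.465, v=-3.868, θ₁=0.745, ω₁=4.988, θ₂=0.172, ω₂=0.333, θ₃=-0.090, ω₃=2.398
apply F[10]=+20.000 → step 11: x=-0.538, v=-3.438, θ₁=0.843, ω₁=4.799, θ₂=0.178, ω₂=0.259, θ₃=-0.043, ω₃=2.348
apply F[11]=+20.000 → step 12: x=-0.602, v=-3.030, θ₁=0.937, ω₁=4.694, θ₂=0.183, ω₂=0.159, θ₃=0.003, ω₃=2.294
apply F[12]=+20.000 → step 13: x=-0.659, v=-2.634, θ₁=1.031, ω₁=4.654, θ₂=0.185, ω₂=0.039, θ₃=0.049, ω₃=2.253
apply F[13]=+20.000 → step 14: x=-0.708, v=-2.242, θ₁=1.124, ω₁=4.667, θ₂=0.184, ω₂=-0.093, θ₃=0.094, ω₃=2.227
apply F[14]=+20.000 → step 15: x=-0.749, v=-1.845, θ₁=1.218, ω₁=4.724, θ₂=0.181, ω₂=-0.227, θ₃=0.138, ω₃=2.216
apply F[15]=+20.000 → step 16: x=-0.782, v=-1.440, θ₁=1.313, ω₁=4.822, θ₂=0.175, ω₂=-0.354, θ₃=0.182, ω₃=2.214
apply F[16]=+20.000 → step 17: x=-0.806, v=-1.020, θ₁=1.411, ω₁=4.960, θ₂=0.167, ω₂=-0.463, θ₃=0.227, ω₃=2.214
apply F[17]=+20.000 → step 18: x=-0.822, v=-0.582, θ₁=1.512, ω₁=5.142, θ₂=0.157, ω₂=-0.544, θ₃=0.271, ω₃=2.209
apply F[18]=+20.000 → step 19: x=-0.829, v=-0.119, θ₁=1.617, ω₁=5.374, θ₂=0.145, ω₂=-0.585, θ₃=0.315, ω₃=2.193
apply F[19]=+20.000 → step 20: x=-0.827, v=0.377, θ₁=1.727, ω₁=5.671, θ₂=0.134, ω₂=-0.574, θ₃=0.359, ω₃=2.168
apply F[20]=+20.000 → step 21: x=-0.814, v=0.917, θ₁=1.844, ω₁=6.052, θ₂=0.123, ω₂=-0.497, θ₃=0.402, ω₃=2.143
apply F[21]=+20.000 → step 22: x=-0.790, v=1.517, θ₁=1.970, ω₁=6.548, θ₂=0.114, ω₂=-0.335, θ₃=0.444, ω₃=2.141
apply F[22]=+20.000 → step 23: x=-0.753, v=2.203, θ₁=2.107, ω₁=7.209, θ₂=0.110, ω₂=-0.065, θ₃=0.488, ω₃=2.211
apply F[23]=+20.000 → step 24: x=-0.701, v=3.016, θ₁=2.260, ω₁=8.117, θ₂=0.113, ω₂=0.349, θ₃=0.534, ω₃=2.453
apply F[24]=+20.000 → step 25: x=-0.631, v=4.018, θ₁=2.435, ω₁=9.410, θ₂=0.125, ω₂=0.958, θ₃=0.588, ω₃=3.089
apply F[25]=+20.000 → step 26: x=-0.538, v=5.295, θ₁=2.641, ω₁=11.306, θ₂=0.153, ω₂=1.812, θ₃=0.664, ω₃=4.676
apply F[26]=+20.000 → step 27: x=-0.417, v=6.816, θ₁=2.892, ω₁=13.894, θ₂=0.199, ω₂=2.821, θ₃=0.791, ω₃=8.616
apply F[27]=+20.000 → step 28: x=-0.269, v=7.791, θ₁=3.193, ω₁=15.855, θ₂=0.263, ω₂=3.593, θ₃=1.035, ω₃=16.283
apply F[28]=+20.000 → step 29: x=-0.116, v=7.291, θ₁=3.508, ω₁=15.342, θ₂=0.348, ω₂=5.173, θ₃=1.437, ω₃=23.290
apply F[29]=+20.000 → step 30: x=0.019, v=6.173, θ₁=3.801, ω₁=13.902, θ₂=0.486, ω₂=8.999, θ₃=1.942, ω₃=26.768
apply F[30]=+20.000 → step 31: x=0.131, v=5.116, θ₁=4.066, ω₁=12.721, θ₂=0.717, ω₂=14.202, θ₃=2.492, ω₃=27.809
apply F[31]=+20.000 → step 32: x=0.225, v=4.377, θ₁=4.313, ω₁=12.088, θ₂=1.051, ω₂=18.838, θ₃=3.031, ω₃=25.253
apply F[32]=+20.000 → step 33: x=0.309, v=4.073, θ₁=4.552, ω₁=11.776, θ₂=1.453, ω₂=20.900, θ₃=3.468, ω₃=17.701
apply F[33]=+20.000 → step 34: x=0.390, v=4.049, θ₁=4.783, ω₁=11.248, θ₂=1.870, ω₂=20.658, θ₃=3.717, ω₃=7.023
apply F[34]=+20.000 → step 35: x=0.472, v=4.117, θ₁=4.999, ω₁=10.369, θ₂=2.280, ω₂=20.511, θ₃=3.748, ω₃=-4.023
apply F[35]=+20.000 → step 36: x=0.557, v=4.583, θ₁=5.192, ω₁=8.484, θ₂=2.711, ω₂=23.476, θ₃=3.541, ω₃=-17.846
apply F[36]=-20.000 → step 37: x=0.667, v=6.610, θ₁=5.282, ω₁=-1.351, θ₂=3.244, ω₂=26.057, θ₃=2.970, ω₃=-31.712

Answer: x=0.667, v=6.610, θ₁=5.282, ω₁=-1.351, θ₂=3.244, ω₂=26.057, θ₃=2.970, ω₃=-31.712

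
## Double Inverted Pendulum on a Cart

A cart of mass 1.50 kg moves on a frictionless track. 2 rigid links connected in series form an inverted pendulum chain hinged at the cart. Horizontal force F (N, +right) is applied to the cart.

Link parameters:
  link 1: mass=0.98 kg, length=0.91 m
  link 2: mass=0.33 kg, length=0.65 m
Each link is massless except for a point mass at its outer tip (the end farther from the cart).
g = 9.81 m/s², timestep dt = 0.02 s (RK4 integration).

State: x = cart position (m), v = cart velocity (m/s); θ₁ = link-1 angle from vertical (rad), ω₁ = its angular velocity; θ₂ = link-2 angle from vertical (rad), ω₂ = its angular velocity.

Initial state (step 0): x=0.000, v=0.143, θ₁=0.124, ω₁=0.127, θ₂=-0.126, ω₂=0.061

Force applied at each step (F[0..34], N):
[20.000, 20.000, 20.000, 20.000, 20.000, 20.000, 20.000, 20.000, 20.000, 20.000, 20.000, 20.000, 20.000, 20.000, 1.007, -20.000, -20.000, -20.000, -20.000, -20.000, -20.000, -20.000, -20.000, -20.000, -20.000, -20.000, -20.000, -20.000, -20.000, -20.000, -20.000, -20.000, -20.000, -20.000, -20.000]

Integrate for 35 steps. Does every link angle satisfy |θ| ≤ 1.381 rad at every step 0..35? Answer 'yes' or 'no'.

apply F[0]=+20.000 → step 1: x=0.005, v=0.386, θ₁=0.124, ω₁=-0.091, θ₂=-0.126, ω₂=-0.051
apply F[1]=+20.000 → step 2: x=0.015, v=0.629, θ₁=0.120, ω₁=-0.311, θ₂=-0.128, ω₂=-0.162
apply F[2]=+20.000 → step 3: x=0.030, v=0.874, θ₁=0.112, ω₁=-0.534, θ₂=-0.132, ω₂=-0.271
apply F[3]=+20.000 → step 4: x=0.050, v=1.121, θ₁=0.099, ω₁=-0.764, θ₂=-0.139, ω₂=-0.373
apply F[4]=+20.000 → step 5: x=0.075, v=1.372, θ₁=0.081, ω₁=-1.002, θ₂=-0.147, ω₂=-0.468
apply F[5]=+20.000 → step 6: x=0.105, v=1.627, θ₁=0.059, ω₁=-1.252, θ₂=-0.157, ω₂=-0.553
apply F[6]=+20.000 → step 7: x=0.140, v=1.887, θ₁=0.031, ω₁=-1.515, θ₂=-0.169, ω₂=-0.625
apply F[7]=+20.000 → step 8: x=0.181, v=2.152, θ₁=-0.002, ω₁=-1.793, θ₂=-0.182, ω₂=-0.683
apply F[8]=+20.000 → step 9: x=0.227, v=2.421, θ₁=-0.041, ω₁=-2.086, θ₂=-0.197, ω₂=-0.724
apply F[9]=+20.000 → step 10: x=0.278, v=2.692, θ₁=-0.085, ω₁=-2.393, θ₂=-0.211, ω₂=-0.749
apply F[10]=+20.000 → step 11: x=0.334, v=2.963, θ₁=-0.137, ω₁=-2.711, θ₂=-0.226, ω₂=-0.759
apply F[11]=+20.000 → step 12: x=0.396, v=3.229, θ₁=-0.194, ω₁=-3.034, θ₂=-0.242, ω₂=-0.759
apply F[12]=+20.000 → step 13: x=0.463, v=3.485, θ₁=-0.258, ω₁=-3.357, θ₂=-0.257, ω₂=-0.757
apply F[13]=+20.000 → step 14: x=0.535, v=3.724, θ₁=-0.328, ω₁=-3.670, θ₂=-0.272, ω₂=-0.764
apply F[14]=+1.007 → step 15: x=0.610, v=3.717, θ₁=-0.402, ω₁=-3.737, θ₂=-0.287, ω₂=-0.775
apply F[15]=-20.000 → step 16: x=0.682, v=3.465, θ₁=-0.475, ω₁=-3.580, θ₂=-0.303, ω₂=-0.763
apply F[16]=-20.000 → step 17: x=0.749, v=3.224, θ₁=-0.546, ω₁=-3.459, θ₂=-0.318, ω₂=-0.738
apply F[17]=-20.000 → step 18: x=0.811, v=2.994, θ₁=-0.614, ω₁=-3.371, θ₂=-0.332, ω₂=-0.699
apply F[18]=-20.000 → step 19: x=0.868, v=2.771, θ₁=-0.681, ω₁=-3.315, θ₂=-0.346, ω₂=-0.647
apply F[19]=-20.000 → step 20: x=0.922, v=2.554, θ₁=-0.747, ω₁=-3.286, θ₂=-0.358, ω₂=-0.583
apply F[20]=-20.000 → step 21: x=0.970, v=2.341, θ₁=-0.812, ω₁=-3.282, θ₂=-0.369, ω₂=-0.511
apply F[21]=-20.000 → step 22: x=1.015, v=2.130, θ₁=-0.878, ω₁=-3.302, θ₂=-0.378, ω₂=-0.432
apply F[22]=-20.000 → step 23: x=1.056, v=1.918, θ₁=-0.945, ω₁=-3.342, θ₂=-0.386, ω₂=-0.349
apply F[23]=-20.000 → step 24: x=1.092, v=1.704, θ₁=-1.012, ω₁=-3.402, θ₂=-0.392, ω₂=-0.266
apply F[24]=-20.000 → step 25: x=1.124, v=1.486, θ₁=-1.081, ω₁=-3.480, θ₂=-0.397, ω₂=-0.187
apply F[25]=-20.000 → step 26: x=1.151, v=1.261, θ₁=-1.151, ω₁=-3.575, θ₂=-0.400, ω₂=-0.114
apply F[26]=-20.000 → step 27: x=1.174, v=1.029, θ₁=-1.224, ω₁=-3.687, θ₂=-0.401, ω₂=-0.053
apply F[27]=-20.000 → step 28: x=1.192, v=0.786, θ₁=-1.299, ω₁=-3.816, θ₂=-0.402, ω₂=-0.008
apply F[28]=-20.000 → step 29: x=1.206, v=0.532, θ₁=-1.377, ω₁=-3.964, θ₂=-0.402, ω₂=0.016
apply F[29]=-20.000 → step 30: x=1.214, v=0.263, θ₁=-1.458, ω₁=-4.132, θ₂=-0.402, ω₂=0.012
apply F[30]=-20.000 → step 31: x=1.216, v=-0.022, θ₁=-1.542, ω₁=-4.321, θ₂=-0.402, ω₂=-0.026
apply F[31]=-20.000 → step 32: x=1.213, v=-0.326, θ₁=-1.631, ω₁=-4.537, θ₂=-0.403, ω₂=-0.108
apply F[32]=-20.000 → step 33: x=1.203, v=-0.653, θ₁=-1.724, ω₁=-4.782, θ₂=-0.406, ω₂=-0.245
apply F[33]=-20.000 → step 34: x=1.186, v=-1.006, θ₁=-1.822, ω₁=-5.063, θ₂=-0.413, ω₂=-0.449
apply F[34]=-20.000 → step 35: x=1.162, v=-1.391, θ₁=-1.927, ω₁=-5.388, θ₂=-0.425, ω₂=-0.737
Max |angle| over trajectory = 1.927 rad; bound = 1.381 → exceeded.

Answer: no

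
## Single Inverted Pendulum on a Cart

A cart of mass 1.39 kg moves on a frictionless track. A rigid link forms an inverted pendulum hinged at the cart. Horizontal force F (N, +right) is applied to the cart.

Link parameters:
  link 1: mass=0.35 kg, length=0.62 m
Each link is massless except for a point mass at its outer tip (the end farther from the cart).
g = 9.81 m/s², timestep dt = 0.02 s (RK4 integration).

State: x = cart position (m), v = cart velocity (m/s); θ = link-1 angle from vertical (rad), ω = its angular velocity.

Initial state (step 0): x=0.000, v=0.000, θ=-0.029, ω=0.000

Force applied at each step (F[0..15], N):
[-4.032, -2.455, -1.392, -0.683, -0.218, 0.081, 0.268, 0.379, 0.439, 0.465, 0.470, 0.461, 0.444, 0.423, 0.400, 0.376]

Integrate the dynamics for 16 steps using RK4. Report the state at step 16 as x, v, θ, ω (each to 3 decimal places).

apply F[0]=-4.032 → step 1: x=-0.001, v=-0.057, θ=-0.028, ω=0.082
apply F[1]=-2.455 → step 2: x=-0.002, v=-0.091, θ=-0.026, ω=0.128
apply F[2]=-1.392 → step 3: x=-0.004, v=-0.109, θ=-0.023, ω=0.151
apply F[3]=-0.683 → step 4: x=-0.006, v=-0.118, θ=-0.020, ω=0.158
apply F[4]=-0.218 → step 5: x=-0.009, v=-0.120, θ=-0.017, ω=0.156
apply F[5]=+0.081 → step 6: x=-0.011, v=-0.118, θ=-0.014, ω=0.148
apply F[6]=+0.268 → step 7: x=-0.013, v=-0.114, θ=-0.011, ω=0.136
apply F[7]=+0.379 → step 8: x=-0.016, v=-0.108, θ=-0.009, ω=0.124
apply F[8]=+0.439 → step 9: x=-0.018, v=-0.101, θ=-0.006, ω=0.111
apply F[9]=+0.465 → step 10: x=-0.020, v=-0.094, θ=-0.004, ω=0.098
apply F[10]=+0.470 → step 11: x=-0.021, v=-0.087, θ=-0.002, ω=0.086
apply F[11]=+0.461 → step 12: x=-0.023, v=-0.081, θ=-0.001, ω=0.074
apply F[12]=+0.444 → step 13: x=-0.025, v=-0.074, θ=0.001, ω=0.064
apply F[13]=+0.423 → step 14: x=-0.026, v=-0.068, θ=0.002, ω=0.055
apply F[14]=+0.400 → step 15: x=-0.027, v=-0.063, θ=0.003, ω=0.046
apply F[15]=+0.376 → step 16: x=-0.029, v=-0.057, θ=0.004, ω=0.039

Answer: x=-0.029, v=-0.057, θ=0.004, ω=0.039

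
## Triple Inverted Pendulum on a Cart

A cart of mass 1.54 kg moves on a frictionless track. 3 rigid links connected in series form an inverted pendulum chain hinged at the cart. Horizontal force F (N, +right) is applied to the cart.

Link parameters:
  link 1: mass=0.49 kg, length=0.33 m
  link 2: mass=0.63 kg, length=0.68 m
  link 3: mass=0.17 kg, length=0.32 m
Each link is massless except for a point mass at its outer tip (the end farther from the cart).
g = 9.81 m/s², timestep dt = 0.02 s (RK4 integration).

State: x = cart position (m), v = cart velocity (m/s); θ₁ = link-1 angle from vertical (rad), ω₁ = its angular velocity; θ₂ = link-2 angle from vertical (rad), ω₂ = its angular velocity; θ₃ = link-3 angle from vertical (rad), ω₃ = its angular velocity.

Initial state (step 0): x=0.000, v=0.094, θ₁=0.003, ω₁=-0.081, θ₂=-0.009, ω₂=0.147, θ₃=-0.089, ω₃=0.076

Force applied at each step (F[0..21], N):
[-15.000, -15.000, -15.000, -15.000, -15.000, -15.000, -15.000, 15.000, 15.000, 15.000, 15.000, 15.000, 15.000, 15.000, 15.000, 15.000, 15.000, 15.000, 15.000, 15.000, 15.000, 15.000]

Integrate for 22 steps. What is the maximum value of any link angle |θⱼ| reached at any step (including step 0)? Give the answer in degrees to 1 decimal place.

Answer: 122.7°

Derivation:
apply F[0]=-15.000 → step 1: x=-0.000, v=-0.101, θ₁=0.007, ω₁=0.525, θ₂=-0.006, ω₂=0.144, θ₃=-0.088, ω₃=0.014
apply F[1]=-15.000 → step 2: x=-0.004, v=-0.299, θ₁=0.024, ω₁=1.149, θ₂=-0.003, ω₂=0.137, θ₃=-0.088, ω₃=-0.048
apply F[2]=-15.000 → step 3: x=-0.012, v=-0.499, θ₁=0.054, ω₁=1.812, θ₂=-0.001, ω₂=0.116, θ₃=-0.090, ω₃=-0.108
apply F[3]=-15.000 → step 4: x=-0.024, v=-0.703, θ₁=0.097, ω₁=2.525, θ₂=0.001, ω₂=0.080, θ₃=-0.093, ω₃=-0.161
apply F[4]=-15.000 → step 5: x=-0.040, v=-0.909, θ₁=0.155, ω₁=3.283, θ₂=0.002, ω₂=0.032, θ₃=-0.096, ω₃=-0.203
apply F[5]=-15.000 → step 6: x=-0.060, v=-1.113, θ₁=0.228, ω₁=4.057, θ₂=0.003, ω₂=-0.008, θ₃=-0.101, ω₃=-0.227
apply F[6]=-15.000 → step 7: x=-0.085, v=-1.309, θ₁=0.317, ω₁=4.795, θ₂=0.002, ω₂=-0.013, θ₃=-0.105, ω₃=-0.230
apply F[7]=+15.000 → step 8: x=-0.109, v=-1.138, θ₁=0.411, ω₁=4.655, θ₂=0.001, ω₂=-0.120, θ₃=-0.110, ω₃=-0.262
apply F[8]=+15.000 → step 9: x=-0.130, v=-0.973, θ₁=0.504, ω₁=4.627, θ₂=-0.003, ω₂=-0.255, θ₃=-0.116, ω₃=-0.294
apply F[9]=+15.000 → step 10: x=-0.148, v=-0.811, θ₁=0.597, ω₁=4.682, θ₂=-0.009, ω₂=-0.405, θ₃=-0.122, ω₃=-0.322
apply F[10]=+15.000 → step 11: x=-0.163, v=-0.649, θ₁=0.692, ω₁=4.797, θ₂=-0.019, ω₂=-0.556, θ₃=-0.129, ω₃=-0.344
apply F[11]=+15.000 → step 12: x=-0.174, v=-0.485, θ₁=0.789, ω₁=4.956, θ₂=-0.031, ω₂=-0.699, θ₃=-0.136, ω₃=-0.360
apply F[12]=+15.000 → step 13: x=-0.182, v=-0.316, θ₁=0.890, ω₁=5.151, θ₂=-0.047, ω₂=-0.826, θ₃=-0.143, ω₃=-0.370
apply F[13]=+15.000 → step 14: x=-0.187, v=-0.143, θ₁=0.995, ω₁=5.379, θ₂=-0.064, ω₂=-0.930, θ₃=-0.150, ω₃=-0.375
apply F[14]=+15.000 → step 15: x=-0.188, v=0.036, θ₁=1.105, ω₁=5.644, θ₂=-0.084, ω₂=-1.004, θ₃=-0.158, ω₃=-0.376
apply F[15]=+15.000 → step 16: x=-0.185, v=0.223, θ₁=1.221, ω₁=5.954, θ₂=-0.104, ω₂=-1.041, θ₃=-0.166, ω₃=-0.376
apply F[16]=+15.000 → step 17: x=-0.179, v=0.420, θ₁=1.344, ω₁=6.326, θ₂=-0.125, ω₂=-1.033, θ₃=-0.173, ω₃=-0.374
apply F[17]=+15.000 → step 18: x=-0.168, v=0.629, θ₁=1.475, ω₁=6.783, θ₂=-0.145, ω₂=-0.966, θ₃=-0.180, ω₃=-0.373
apply F[18]=+15.000 → step 19: x=-0.153, v=0.855, θ₁=1.616, ω₁=7.363, θ₂=-0.163, ω₂=-0.823, θ₃=-0.188, ω₃=-0.373
apply F[19]=+15.000 → step 20: x=-0.134, v=1.106, θ₁=1.771, ω₁=8.127, θ₂=-0.177, ω₂=-0.573, θ₃=-0.195, ω₃=-0.375
apply F[20]=+15.000 → step 21: x=-0.109, v=1.395, θ₁=1.943, ω₁=9.175, θ₂=-0.185, ω₂=-0.168, θ₃=-0.203, ω₃=-0.378
apply F[21]=+15.000 → step 22: x=-0.078, v=1.745, θ₁=2.141, ω₁=10.687, θ₂=-0.183, ω₂=0.472, θ₃=-0.211, ω₃=-0.390
Max |angle| over trajectory = 2.141 rad = 122.7°.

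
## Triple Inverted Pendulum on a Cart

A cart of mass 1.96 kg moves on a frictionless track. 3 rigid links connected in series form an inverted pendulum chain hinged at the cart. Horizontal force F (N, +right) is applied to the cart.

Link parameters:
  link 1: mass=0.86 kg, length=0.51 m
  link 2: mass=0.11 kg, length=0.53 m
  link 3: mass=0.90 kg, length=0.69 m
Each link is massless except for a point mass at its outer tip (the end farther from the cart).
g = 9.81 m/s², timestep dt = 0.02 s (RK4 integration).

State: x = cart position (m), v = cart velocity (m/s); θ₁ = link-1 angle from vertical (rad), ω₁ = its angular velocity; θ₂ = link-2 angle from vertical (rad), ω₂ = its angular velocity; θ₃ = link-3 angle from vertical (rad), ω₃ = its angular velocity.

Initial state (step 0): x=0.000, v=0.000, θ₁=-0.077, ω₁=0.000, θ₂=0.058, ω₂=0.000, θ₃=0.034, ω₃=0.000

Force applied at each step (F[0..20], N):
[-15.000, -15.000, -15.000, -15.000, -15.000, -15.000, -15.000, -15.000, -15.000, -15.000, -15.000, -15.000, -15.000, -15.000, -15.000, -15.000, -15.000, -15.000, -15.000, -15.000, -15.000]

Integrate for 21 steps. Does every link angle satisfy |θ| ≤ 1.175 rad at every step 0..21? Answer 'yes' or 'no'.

Answer: yes

Derivation:
apply F[0]=-15.000 → step 1: x=-0.001, v=-0.138, θ₁=-0.075, ω₁=0.180, θ₂=0.060, ω₂=0.187, θ₃=0.033, ω₃=-0.066
apply F[1]=-15.000 → step 2: x=-0.006, v=-0.278, θ₁=-0.070, ω₁=0.363, θ₂=0.066, ω₂=0.388, θ₃=0.031, ω₃=-0.144
apply F[2]=-15.000 → step 3: x=-0.012, v=-0.418, θ₁=-0.061, ω₁=0.554, θ₂=0.076, ω₂=0.616, θ₃=0.027, ω₃=-0.247
apply F[3]=-15.000 → step 4: x=-0.022, v=-0.562, θ₁=-0.048, ω₁=0.756, θ₂=0.091, ω₂=0.884, θ₃=0.021, ω₃=-0.387
apply F[4]=-15.000 → step 5: x=-0.035, v=-0.708, θ₁=-0.030, ω₁=0.975, θ₂=0.111, ω₂=1.195, θ₃=0.012, ω₃=-0.569
apply F[5]=-15.000 → step 6: x=-0.051, v=-0.858, θ₁=-0.008, ω₁=1.215, θ₂=0.139, ω₂=1.542, θ₃=-0.002, ω₃=-0.789
apply F[6]=-15.000 → step 7: x=-0.069, v=-1.012, θ₁=0.019, ω₁=1.481, θ₂=0.173, ω₂=1.890, θ₃=-0.020, ω₃=-1.022
apply F[7]=-15.000 → step 8: x=-0.091, v=-1.168, θ₁=0.051, ω₁=1.776, θ₂=0.214, ω₂=2.193, θ₃=-0.043, ω₃=-1.230
apply F[8]=-15.000 → step 9: x=-0.116, v=-1.327, θ₁=0.090, ω₁=2.098, θ₂=0.260, ω₂=2.409, θ₃=-0.069, ω₃=-1.381
apply F[9]=-15.000 → step 10: x=-0.144, v=-1.487, θ₁=0.135, ω₁=2.446, θ₂=0.310, ω₂=2.523, θ₃=-0.097, ω₃=-1.459
apply F[10]=-15.000 → step 11: x=-0.176, v=-1.647, θ₁=0.188, ω₁=2.817, θ₂=0.360, ω₂=2.543, θ₃=-0.127, ω₃=-1.467
apply F[11]=-15.000 → step 12: x=-0.210, v=-1.806, θ₁=0.248, ω₁=3.206, θ₂=0.411, ω₂=2.482, θ₃=-0.156, ω₃=-1.413
apply F[12]=-15.000 → step 13: x=-0.248, v=-1.960, θ₁=0.316, ω₁=3.608, θ₂=0.459, ω₂=2.354, θ₃=-0.183, ω₃=-1.301
apply F[13]=-15.000 → step 14: x=-0.288, v=-2.107, θ₁=0.392, ω₁=4.018, θ₂=0.505, ω₂=2.174, θ₃=-0.207, ω₃=-1.136
apply F[14]=-15.000 → step 15: x=-0.332, v=-2.243, θ₁=0.477, ω₁=4.427, θ₂=0.546, ω₂=1.955, θ₃=-0.228, ω₃=-0.916
apply F[15]=-15.000 → step 16: x=-0.378, v=-2.365, θ₁=0.569, ω₁=4.828, θ₂=0.583, ω₂=1.712, θ₃=-0.244, ω₃=-0.642
apply F[16]=-15.000 → step 17: x=-0.426, v=-2.468, θ₁=0.670, ω₁=5.214, θ₂=0.614, ω₂=1.462, θ₃=-0.253, ω₃=-0.311
apply F[17]=-15.000 → step 18: x=-0.477, v=-2.549, θ₁=0.778, ω₁=5.580, θ₂=0.641, ω₂=1.222, θ₃=-0.256, ω₃=0.077
apply F[18]=-15.000 → step 19: x=-0.528, v=-2.605, θ₁=0.893, ω₁=5.922, θ₂=0.663, ω₂=1.006, θ₃=-0.250, ω₃=0.518
apply F[19]=-15.000 → step 20: x=-0.581, v=-2.636, θ₁=1.014, ω₁=6.241, θ₂=0.682, ω₂=0.826, θ₃=-0.235, ω₃=1.010
apply F[20]=-15.000 → step 21: x=-0.634, v=-2.641, θ₁=1.142, ω₁=6.540, θ₂=0.697, ω₂=0.688, θ₃=-0.209, ω₃=1.549
Max |angle| over trajectory = 1.142 rad; bound = 1.175 → within bound.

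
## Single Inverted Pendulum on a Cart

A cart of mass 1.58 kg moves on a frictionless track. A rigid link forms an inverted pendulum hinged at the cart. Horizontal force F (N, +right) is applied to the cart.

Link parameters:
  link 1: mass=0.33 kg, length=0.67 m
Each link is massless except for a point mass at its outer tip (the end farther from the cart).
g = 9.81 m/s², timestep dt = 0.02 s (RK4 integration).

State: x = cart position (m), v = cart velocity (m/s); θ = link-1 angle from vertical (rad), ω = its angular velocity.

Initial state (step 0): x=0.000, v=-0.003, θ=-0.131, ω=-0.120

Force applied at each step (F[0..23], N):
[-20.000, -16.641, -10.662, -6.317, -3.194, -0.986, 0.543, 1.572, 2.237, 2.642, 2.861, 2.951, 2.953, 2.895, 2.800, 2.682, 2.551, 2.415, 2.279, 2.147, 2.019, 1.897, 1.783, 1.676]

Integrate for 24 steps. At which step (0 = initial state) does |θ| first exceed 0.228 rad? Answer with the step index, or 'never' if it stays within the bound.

apply F[0]=-20.000 → step 1: x=-0.003, v=-0.250, θ=-0.130, ω=0.207
apply F[1]=-16.641 → step 2: x=-0.010, v=-0.455, θ=-0.123, ω=0.473
apply F[2]=-10.662 → step 3: x=-0.020, v=-0.585, θ=-0.112, ω=0.631
apply F[3]=-6.317 → step 4: x=-0.032, v=-0.660, θ=-0.099, ω=0.713
apply F[4]=-3.194 → step 5: x=-0.046, v=-0.697, θ=-0.084, ω=0.741
apply F[5]=-0.986 → step 6: x=-0.060, v=-0.707, θ=-0.070, ω=0.732
apply F[6]=+0.543 → step 7: x=-0.074, v=-0.697, θ=-0.055, ω=0.700
apply F[7]=+1.572 → step 8: x=-0.088, v=-0.675, θ=-0.042, ω=0.653
apply F[8]=+2.237 → step 9: x=-0.101, v=-0.646, θ=-0.029, ω=0.598
apply F[9]=+2.642 → step 10: x=-0.114, v=-0.611, θ=-0.018, ω=0.540
apply F[10]=+2.861 → step 11: x=-0.125, v=-0.575, θ=-0.008, ω=0.482
apply F[11]=+2.951 → step 12: x=-0.137, v=-0.537, θ=0.001, ω=0.425
apply F[12]=+2.953 → step 13: x=-0.147, v=-0.500, θ=0.009, ω=0.371
apply F[13]=+2.895 → step 14: x=-0.157, v=-0.464, θ=0.016, ω=0.321
apply F[14]=+2.800 → step 15: x=-0.165, v=-0.429, θ=0.022, ω=0.275
apply F[15]=+2.682 → step 16: x=-0.174, v=-0.396, θ=0.027, ω=0.233
apply F[16]=+2.551 → step 17: x=-0.181, v=-0.365, θ=0.032, ω=0.195
apply F[17]=+2.415 → step 18: x=-0.188, v=-0.336, θ=0.035, ω=0.162
apply F[18]=+2.279 → step 19: x=-0.195, v=-0.309, θ=0.038, ω=0.131
apply F[19]=+2.147 → step 20: x=-0.201, v=-0.283, θ=0.040, ω=0.105
apply F[20]=+2.019 → step 21: x=-0.206, v=-0.259, θ=0.042, ω=0.081
apply F[21]=+1.897 → step 22: x=-0.211, v=-0.237, θ=0.044, ω=0.061
apply F[22]=+1.783 → step 23: x=-0.216, v=-0.216, θ=0.045, ω=0.043
apply F[23]=+1.676 → step 24: x=-0.220, v=-0.197, θ=0.045, ω=0.027
max |θ| = 0.131 ≤ 0.228 over all 25 states.

Answer: never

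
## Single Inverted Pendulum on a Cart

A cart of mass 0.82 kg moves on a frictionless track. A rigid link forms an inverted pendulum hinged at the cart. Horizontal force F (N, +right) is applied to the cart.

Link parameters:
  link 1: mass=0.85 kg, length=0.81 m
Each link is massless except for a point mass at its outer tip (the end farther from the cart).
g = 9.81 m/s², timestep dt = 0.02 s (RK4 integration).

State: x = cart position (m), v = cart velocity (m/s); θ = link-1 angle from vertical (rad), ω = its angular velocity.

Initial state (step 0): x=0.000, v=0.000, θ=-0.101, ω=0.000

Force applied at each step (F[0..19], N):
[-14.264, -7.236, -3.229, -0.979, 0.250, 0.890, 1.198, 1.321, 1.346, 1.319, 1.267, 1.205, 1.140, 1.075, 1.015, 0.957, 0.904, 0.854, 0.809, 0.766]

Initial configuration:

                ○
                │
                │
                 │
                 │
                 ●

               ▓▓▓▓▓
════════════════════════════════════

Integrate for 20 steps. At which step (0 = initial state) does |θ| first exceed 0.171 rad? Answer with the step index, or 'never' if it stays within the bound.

apply F[0]=-14.264 → step 1: x=-0.003, v=-0.324, θ=-0.097, ω=0.374
apply F[1]=-7.236 → step 2: x=-0.011, v=-0.481, θ=-0.088, ω=0.545
apply F[2]=-3.229 → step 3: x=-0.022, v=-0.543, θ=-0.077, ω=0.601
apply F[3]=-0.979 → step 4: x=-0.032, v=-0.553, θ=-0.065, ω=0.596
apply F[4]=+0.250 → step 5: x=-0.043, v=-0.535, θ=-0.053, ω=0.560
apply F[5]=+0.890 → step 6: x=-0.054, v=-0.504, θ=-0.042, ω=0.510
apply F[6]=+1.198 → step 7: x=-0.063, v=-0.468, θ=-0.033, ω=0.456
apply F[7]=+1.321 → step 8: x=-0.072, v=-0.430, θ=-0.024, ω=0.402
apply F[8]=+1.346 → step 9: x=-0.081, v=-0.393, θ=-0.017, ω=0.352
apply F[9]=+1.319 → step 10: x=-0.088, v=-0.358, θ=-0.010, ω=0.306
apply F[10]=+1.267 → step 11: x=-0.095, v=-0.326, θ=-0.004, ω=0.264
apply F[11]=+1.205 → step 12: x=-0.101, v=-0.296, θ=0.001, ω=0.227
apply F[12]=+1.140 → step 13: x=-0.107, v=-0.269, θ=0.005, ω=0.194
apply F[13]=+1.075 → step 14: x=-0.112, v=-0.244, θ=0.008, ω=0.165
apply F[14]=+1.015 → step 15: x=-0.117, v=-0.221, θ=0.011, ω=0.139
apply F[15]=+0.957 → step 16: x=-0.121, v=-0.200, θ=0.014, ω=0.116
apply F[16]=+0.904 → step 17: x=-0.125, v=-0.181, θ=0.016, ω=0.096
apply F[17]=+0.854 → step 18: x=-0.128, v=-0.164, θ=0.018, ω=0.079
apply F[18]=+0.809 → step 19: x=-0.131, v=-0.148, θ=0.019, ω=0.064
apply F[19]=+0.766 → step 20: x=-0.134, v=-0.133, θ=0.020, ω=0.051
max |θ| = 0.101 ≤ 0.171 over all 21 states.

Answer: never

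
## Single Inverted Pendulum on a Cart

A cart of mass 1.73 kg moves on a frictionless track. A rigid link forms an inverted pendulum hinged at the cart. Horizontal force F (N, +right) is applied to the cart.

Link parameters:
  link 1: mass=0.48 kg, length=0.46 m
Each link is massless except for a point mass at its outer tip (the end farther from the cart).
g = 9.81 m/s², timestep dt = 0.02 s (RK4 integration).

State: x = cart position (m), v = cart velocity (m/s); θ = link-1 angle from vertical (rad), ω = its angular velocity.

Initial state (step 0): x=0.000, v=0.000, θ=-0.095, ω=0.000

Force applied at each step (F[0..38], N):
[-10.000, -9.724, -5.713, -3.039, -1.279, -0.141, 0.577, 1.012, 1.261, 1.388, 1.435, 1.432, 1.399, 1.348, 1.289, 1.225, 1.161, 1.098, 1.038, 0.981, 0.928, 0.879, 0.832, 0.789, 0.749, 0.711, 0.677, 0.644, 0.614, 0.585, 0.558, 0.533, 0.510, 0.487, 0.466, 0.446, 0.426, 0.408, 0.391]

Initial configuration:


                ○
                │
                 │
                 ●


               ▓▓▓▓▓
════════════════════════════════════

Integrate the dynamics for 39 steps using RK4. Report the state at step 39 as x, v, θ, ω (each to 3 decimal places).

Answer: x=-0.112, v=-0.012, θ=0.017, ω=-0.026

Derivation:
apply F[0]=-10.000 → step 1: x=-0.001, v=-0.110, θ=-0.093, ω=0.198
apply F[1]=-9.724 → step 2: x=-0.004, v=-0.218, θ=-0.087, ω=0.392
apply F[2]=-5.713 → step 3: x=-0.009, v=-0.279, θ=-0.078, ω=0.490
apply F[3]=-3.039 → step 4: x=-0.015, v=-0.310, θ=-0.068, ω=0.526
apply F[4]=-1.279 → step 5: x=-0.022, v=-0.322, θ=-0.058, ω=0.524
apply F[5]=-0.141 → step 6: x=-0.028, v=-0.320, θ=-0.047, ω=0.499
apply F[6]=+0.577 → step 7: x=-0.034, v=-0.311, θ=-0.038, ω=0.462
apply F[7]=+1.012 → step 8: x=-0.040, v=-0.298, θ=-0.029, ω=0.418
apply F[8]=+1.261 → step 9: x=-0.046, v=-0.282, θ=-0.021, ω=0.373
apply F[9]=+1.388 → step 10: x=-0.052, v=-0.265, θ=-0.014, ω=0.329
apply F[10]=+1.435 → step 11: x=-0.057, v=-0.248, θ=-0.008, ω=0.287
apply F[11]=+1.432 → step 12: x=-0.062, v=-0.231, θ=-0.003, ω=0.248
apply F[12]=+1.399 → step 13: x=-0.066, v=-0.215, θ=0.002, ω=0.212
apply F[13]=+1.348 → step 14: x=-0.070, v=-0.199, θ=0.006, ω=0.181
apply F[14]=+1.289 → step 15: x=-0.074, v=-0.185, θ=0.009, ω=0.152
apply F[15]=+1.225 → step 16: x=-0.078, v=-0.171, θ=0.012, ω=0.127
apply F[16]=+1.161 → step 17: x=-0.081, v=-0.159, θ=0.014, ω=0.105
apply F[17]=+1.098 → step 18: x=-0.084, v=-0.147, θ=0.016, ω=0.086
apply F[18]=+1.038 → step 19: x=-0.087, v=-0.136, θ=0.018, ω=0.069
apply F[19]=+0.981 → step 20: x=-0.089, v=-0.125, θ=0.019, ω=0.055
apply F[20]=+0.928 → step 21: x=-0.092, v=-0.116, θ=0.020, ω=0.042
apply F[21]=+0.879 → step 22: x=-0.094, v=-0.107, θ=0.021, ω=0.031
apply F[22]=+0.832 → step 23: x=-0.096, v=-0.098, θ=0.021, ω=0.022
apply F[23]=+0.789 → step 24: x=-0.098, v=-0.090, θ=0.022, ω=0.014
apply F[24]=+0.749 → step 25: x=-0.100, v=-0.083, θ=0.022, ω=0.007
apply F[25]=+0.711 → step 26: x=-0.101, v=-0.076, θ=0.022, ω=0.001
apply F[26]=+0.677 → step 27: x=-0.103, v=-0.069, θ=0.022, ω=-0.004
apply F[27]=+0.644 → step 28: x=-0.104, v=-0.063, θ=0.022, ω=-0.009
apply F[28]=+0.614 → step 29: x=-0.105, v=-0.057, θ=0.022, ω=-0.012
apply F[29]=+0.585 → step 30: x=-0.106, v=-0.051, θ=0.021, ω=-0.015
apply F[30]=+0.558 → step 31: x=-0.107, v=-0.046, θ=0.021, ω=-0.018
apply F[31]=+0.533 → step 32: x=-0.108, v=-0.041, θ=0.021, ω=-0.020
apply F[32]=+0.510 → step 33: x=-0.109, v=-0.036, θ=0.020, ω=-0.021
apply F[33]=+0.487 → step 34: x=-0.110, v=-0.032, θ=0.020, ω=-0.023
apply F[34]=+0.466 → step 35: x=-0.110, v=-0.027, θ=0.019, ω=-0.024
apply F[35]=+0.446 → step 36: x=-0.111, v=-0.023, θ=0.019, ω=-0.025
apply F[36]=+0.426 → step 37: x=-0.111, v=-0.019, θ=0.018, ω=-0.025
apply F[37]=+0.408 → step 38: x=-0.111, v=-0.016, θ=0.018, ω=-0.026
apply F[38]=+0.391 → step 39: x=-0.112, v=-0.012, θ=0.017, ω=-0.026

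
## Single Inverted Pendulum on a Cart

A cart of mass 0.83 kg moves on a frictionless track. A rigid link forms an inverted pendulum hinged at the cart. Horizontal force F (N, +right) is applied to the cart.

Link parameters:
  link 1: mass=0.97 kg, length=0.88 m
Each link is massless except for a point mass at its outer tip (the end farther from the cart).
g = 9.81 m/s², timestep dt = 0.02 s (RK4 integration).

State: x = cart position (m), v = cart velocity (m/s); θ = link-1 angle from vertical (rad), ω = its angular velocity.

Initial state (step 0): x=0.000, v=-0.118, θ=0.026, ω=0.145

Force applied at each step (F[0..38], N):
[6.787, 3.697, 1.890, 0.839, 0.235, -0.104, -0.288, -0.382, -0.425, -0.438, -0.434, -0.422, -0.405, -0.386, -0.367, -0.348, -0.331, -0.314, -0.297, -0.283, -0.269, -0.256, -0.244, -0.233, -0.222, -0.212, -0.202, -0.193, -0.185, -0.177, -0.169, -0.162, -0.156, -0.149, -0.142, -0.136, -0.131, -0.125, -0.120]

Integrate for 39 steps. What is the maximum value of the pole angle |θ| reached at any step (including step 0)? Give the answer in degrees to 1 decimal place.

Answer: 1.6°

Derivation:
apply F[0]=+6.787 → step 1: x=-0.001, v=0.039, θ=0.027, ω=-0.028
apply F[1]=+3.697 → step 2: x=0.001, v=0.122, θ=0.026, ω=-0.116
apply F[2]=+1.890 → step 3: x=0.004, v=0.162, θ=0.023, ω=-0.156
apply F[3]=+0.839 → step 4: x=0.007, v=0.177, θ=0.020, ω=-0.168
apply F[4]=+0.235 → step 5: x=0.011, v=0.179, θ=0.016, ω=-0.166
apply F[5]=-0.104 → step 6: x=0.014, v=0.173, θ=0.013, ω=-0.156
apply F[6]=-0.288 → step 7: x=0.018, v=0.163, θ=0.010, ω=-0.143
apply F[7]=-0.382 → step 8: x=0.021, v=0.152, θ=0.008, ω=-0.128
apply F[8]=-0.425 → step 9: x=0.024, v=0.140, θ=0.005, ω=-0.113
apply F[9]=-0.438 → step 10: x=0.026, v=0.129, θ=0.003, ω=-0.099
apply F[10]=-0.434 → step 11: x=0.029, v=0.118, θ=0.001, ω=-0.086
apply F[11]=-0.422 → step 12: x=0.031, v=0.108, θ=-0.000, ω=-0.075
apply F[12]=-0.405 → step 13: x=0.033, v=0.098, θ=-0.002, ω=-0.064
apply F[13]=-0.386 → step 14: x=0.035, v=0.090, θ=-0.003, ω=-0.055
apply F[14]=-0.367 → step 15: x=0.037, v=0.082, θ=-0.004, ω=-0.046
apply F[15]=-0.348 → step 16: x=0.038, v=0.074, θ=-0.005, ω=-0.039
apply F[16]=-0.331 → step 17: x=0.040, v=0.067, θ=-0.006, ω=-0.032
apply F[17]=-0.314 → step 18: x=0.041, v=0.061, θ=-0.006, ω=-0.027
apply F[18]=-0.297 → step 19: x=0.042, v=0.056, θ=-0.007, ω=-0.022
apply F[19]=-0.283 → step 20: x=0.043, v=0.050, θ=-0.007, ω=-0.017
apply F[20]=-0.269 → step 21: x=0.044, v=0.046, θ=-0.007, ω=-0.013
apply F[21]=-0.256 → step 22: x=0.045, v=0.041, θ=-0.008, ω=-0.010
apply F[22]=-0.244 → step 23: x=0.046, v=0.037, θ=-0.008, ω=-0.007
apply F[23]=-0.233 → step 24: x=0.046, v=0.033, θ=-0.008, ω=-0.005
apply F[24]=-0.222 → step 25: x=0.047, v=0.030, θ=-0.008, ω=-0.002
apply F[25]=-0.212 → step 26: x=0.048, v=0.026, θ=-0.008, ω=-0.000
apply F[26]=-0.202 → step 27: x=0.048, v=0.023, θ=-0.008, ω=0.001
apply F[27]=-0.193 → step 28: x=0.049, v=0.020, θ=-0.008, ω=0.003
apply F[28]=-0.185 → step 29: x=0.049, v=0.018, θ=-0.008, ω=0.004
apply F[29]=-0.177 → step 30: x=0.049, v=0.015, θ=-0.008, ω=0.005
apply F[30]=-0.169 → step 31: x=0.050, v=0.013, θ=-0.008, ω=0.006
apply F[31]=-0.162 → step 32: x=0.050, v=0.011, θ=-0.008, ω=0.007
apply F[32]=-0.156 → step 33: x=0.050, v=0.009, θ=-0.007, ω=0.007
apply F[33]=-0.149 → step 34: x=0.050, v=0.007, θ=-0.007, ω=0.008
apply F[34]=-0.142 → step 35: x=0.050, v=0.005, θ=-0.007, ω=0.008
apply F[35]=-0.136 → step 36: x=0.050, v=0.004, θ=-0.007, ω=0.009
apply F[36]=-0.131 → step 37: x=0.050, v=0.002, θ=-0.007, ω=0.009
apply F[37]=-0.125 → step 38: x=0.050, v=0.000, θ=-0.007, ω=0.009
apply F[38]=-0.120 → step 39: x=0.050, v=-0.001, θ=-0.006, ω=0.009
Max |angle| over trajectory = 0.027 rad = 1.6°.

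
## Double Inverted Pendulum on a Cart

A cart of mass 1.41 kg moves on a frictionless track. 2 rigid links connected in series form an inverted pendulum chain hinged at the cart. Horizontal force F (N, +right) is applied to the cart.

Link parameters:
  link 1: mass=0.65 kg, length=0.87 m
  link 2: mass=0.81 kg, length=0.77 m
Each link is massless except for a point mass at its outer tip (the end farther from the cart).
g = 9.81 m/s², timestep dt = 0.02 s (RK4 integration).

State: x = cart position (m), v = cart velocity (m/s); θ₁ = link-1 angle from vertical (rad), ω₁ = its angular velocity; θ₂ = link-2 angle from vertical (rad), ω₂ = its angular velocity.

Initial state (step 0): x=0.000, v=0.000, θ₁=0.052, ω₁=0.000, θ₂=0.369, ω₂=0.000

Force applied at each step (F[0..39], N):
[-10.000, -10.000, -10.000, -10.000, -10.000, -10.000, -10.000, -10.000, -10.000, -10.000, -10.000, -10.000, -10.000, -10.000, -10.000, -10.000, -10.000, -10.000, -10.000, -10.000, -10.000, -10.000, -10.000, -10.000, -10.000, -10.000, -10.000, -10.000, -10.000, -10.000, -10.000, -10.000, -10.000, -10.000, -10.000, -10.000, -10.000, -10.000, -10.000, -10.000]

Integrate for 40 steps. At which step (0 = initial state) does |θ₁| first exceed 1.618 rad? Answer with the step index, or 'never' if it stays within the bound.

Answer: 31

Derivation:
apply F[0]=-10.000 → step 1: x=-0.002, v=-0.151, θ₁=0.053, ω₁=0.114, θ₂=0.371, ω₂=0.152
apply F[1]=-10.000 → step 2: x=-0.006, v=-0.302, θ₁=0.057, ω₁=0.229, θ₂=0.375, ω₂=0.304
apply F[2]=-10.000 → step 3: x=-0.014, v=-0.454, θ₁=0.062, ω₁=0.347, θ₂=0.383, ω₂=0.454
apply F[3]=-10.000 → step 4: x=-0.024, v=-0.607, θ₁=0.070, ω₁=0.469, θ₂=0.393, ω₂=0.602
apply F[4]=-10.000 → step 5: x=-0.038, v=-0.761, θ₁=0.081, ω₁=0.597, θ₂=0.407, ω₂=0.747
apply F[5]=-10.000 → step 6: x=-0.055, v=-0.916, θ₁=0.094, ω₁=0.732, θ₂=0.423, ω₂=0.887
apply F[6]=-10.000 → step 7: x=-0.075, v=-1.073, θ₁=0.110, ω₁=0.875, θ₂=0.442, ω₂=1.021
apply F[7]=-10.000 → step 8: x=-0.098, v=-1.231, θ₁=0.129, ω₁=1.027, θ₂=0.464, ω₂=1.148
apply F[8]=-10.000 → step 9: x=-0.124, v=-1.391, θ₁=0.152, ω₁=1.190, θ₂=0.488, ω₂=1.266
apply F[9]=-10.000 → step 10: x=-0.153, v=-1.551, θ₁=0.177, ω₁=1.366, θ₂=0.514, ω₂=1.372
apply F[10]=-10.000 → step 11: x=-0.186, v=-1.712, θ₁=0.206, ω₁=1.554, θ₂=0.543, ω₂=1.464
apply F[11]=-10.000 → step 12: x=-0.222, v=-1.872, θ₁=0.239, ω₁=1.755, θ₂=0.573, ω₂=1.540
apply F[12]=-10.000 → step 13: x=-0.261, v=-2.030, θ₁=0.277, ω₁=1.969, θ₂=0.604, ω₂=1.598
apply F[13]=-10.000 → step 14: x=-0.303, v=-2.184, θ₁=0.318, ω₁=2.195, θ₂=0.637, ω₂=1.636
apply F[14]=-10.000 → step 15: x=-0.348, v=-2.332, θ₁=0.364, ω₁=2.431, θ₂=0.670, ω₂=1.652
apply F[15]=-10.000 → step 16: x=-0.396, v=-2.471, θ₁=0.416, ω₁=2.675, θ₂=0.703, ω₂=1.647
apply F[16]=-10.000 → step 17: x=-0.447, v=-2.598, θ₁=0.471, ω₁=2.923, θ₂=0.735, ω₂=1.621
apply F[17]=-10.000 → step 18: x=-0.500, v=-2.710, θ₁=0.532, ω₁=3.171, θ₂=0.767, ω₂=1.578
apply F[18]=-10.000 → step 19: x=-0.555, v=-2.803, θ₁=0.598, ω₁=3.414, θ₂=0.798, ω₂=1.523
apply F[19]=-10.000 → step 20: x=-0.612, v=-2.875, θ₁=0.669, ω₁=3.646, θ₂=0.828, ω₂=1.463
apply F[20]=-10.000 → step 21: x=-0.670, v=-2.922, θ₁=0.744, ω₁=3.863, θ₂=0.857, ω₂=1.407
apply F[21]=-10.000 → step 22: x=-0.729, v=-2.943, θ₁=0.823, ω₁=4.062, θ₂=0.885, ω₂=1.366
apply F[22]=-10.000 → step 23: x=-0.787, v=-2.939, θ₁=0.906, ω₁=4.240, θ₂=0.912, ω₂=1.348
apply F[23]=-10.000 → step 24: x=-0.846, v=-2.911, θ₁=0.993, ω₁=4.397, θ₂=0.939, ω₂=1.362
apply F[24]=-10.000 → step 25: x=-0.904, v=-2.859, θ₁=1.082, ω₁=4.533, θ₂=0.967, ω₂=1.416
apply F[25]=-10.000 → step 26: x=-0.960, v=-2.786, θ₁=1.174, ω₁=4.651, θ₂=0.996, ω₂=1.514
apply F[26]=-10.000 → step 27: x=-1.015, v=-2.695, θ₁=1.268, ω₁=4.752, θ₂=1.027, ω₂=1.660
apply F[27]=-10.000 → step 28: x=-1.068, v=-2.587, θ₁=1.364, ω₁=4.838, θ₂=1.062, ω₂=1.855
apply F[28]=-10.000 → step 29: x=-1.118, v=-2.464, θ₁=1.461, ω₁=4.912, θ₂=1.102, ω₂=2.100
apply F[29]=-10.000 → step 30: x=-1.166, v=-2.328, θ₁=1.560, ω₁=4.975, θ₂=1.147, ω₂=2.397
apply F[30]=-10.000 → step 31: x=-1.212, v=-2.179, θ₁=1.660, ω₁=5.024, θ₂=1.198, ω₂=2.745
apply F[31]=-10.000 → step 32: x=-1.253, v=-2.017, θ₁=1.761, ω₁=5.059, θ₂=1.257, ω₂=3.147
apply F[32]=-10.000 → step 33: x=-1.292, v=-1.844, θ₁=1.863, ω₁=5.076, θ₂=1.324, ω₂=3.603
apply F[33]=-10.000 → step 34: x=-1.327, v=-1.660, θ₁=1.964, ω₁=5.069, θ₂=1.401, ω₂=4.114
apply F[34]=-10.000 → step 35: x=-1.358, v=-1.465, θ₁=2.065, ω₁=5.032, θ₂=1.489, ω₂=4.682
apply F[35]=-10.000 → step 36: x=-1.386, v=-1.259, θ₁=2.165, ω₁=4.956, θ₂=1.589, ω₂=5.307
apply F[36]=-10.000 → step 37: x=-1.409, v=-1.042, θ₁=2.263, ω₁=4.835, θ₂=1.702, ω₂=5.990
apply F[37]=-10.000 → step 38: x=-1.427, v=-0.812, θ₁=2.358, ω₁=4.664, θ₂=1.829, ω₂=6.728
apply F[38]=-10.000 → step 39: x=-1.441, v=-0.566, θ₁=2.449, ω₁=4.446, θ₂=1.971, ω₂=7.515
apply F[39]=-10.000 → step 40: x=-1.450, v=-0.299, θ₁=2.536, ω₁=4.200, θ₂=2.130, ω₂=8.334
|θ₁| = 1.660 > 1.618 first at step 31.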